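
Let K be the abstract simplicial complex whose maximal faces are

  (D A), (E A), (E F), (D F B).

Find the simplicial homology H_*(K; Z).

Order the vertices as A < B < D < E < F. Listing each simplex with vertices in this order, K has dimension 2 with simplices:

  0-simplices (5): A, B, D, E, F
  1-simplices (6): AD, AE, BD, BF, DF, EF
  2-simplices (1): BDF

Hence C_0 ≅ Z^5, C_1 ≅ Z^6, C_2 ≅ Z^1.

∂_1: C_1 → C_0 maps an edge to its endpoints' difference, ∂[p,q] = q − p.
The 5×6 boundary matrix has rank 4 and Smith normal form diag(1,1,1,1).

The boundary map ∂_2: C_2 → C_1 acts by ∂[p,q,r] = [q,r] − [p,r] + [p,q]. For instance
  ∂BDF = DF − BF + BD.
The 6×1 boundary matrix has rank 1 and Smith normal form diag(1).

Computing H_k = (kernel of ∂_k) / (image of ∂_{k+1}):

  H_0: rank C_0 − rank ∂_1 = 5 − 4 = 1, and the invariant factors of ∂_1 are all 1, so H_0 ≅ Z.
  H_1: rank ker ∂_1 − rank ∂_2 = (6 − 4) − 1 = 1, and the invariant factors of ∂_2 are all 1, so H_1 ≅ Z.
  H_2: rank ker ∂_2 − rank ∂_3 = (1 − 1) − 0 = 0, and there is no ∂_3, so H_2 ≅ 0.

H_0 = Z,  H_1 = Z,  H_2 = 0.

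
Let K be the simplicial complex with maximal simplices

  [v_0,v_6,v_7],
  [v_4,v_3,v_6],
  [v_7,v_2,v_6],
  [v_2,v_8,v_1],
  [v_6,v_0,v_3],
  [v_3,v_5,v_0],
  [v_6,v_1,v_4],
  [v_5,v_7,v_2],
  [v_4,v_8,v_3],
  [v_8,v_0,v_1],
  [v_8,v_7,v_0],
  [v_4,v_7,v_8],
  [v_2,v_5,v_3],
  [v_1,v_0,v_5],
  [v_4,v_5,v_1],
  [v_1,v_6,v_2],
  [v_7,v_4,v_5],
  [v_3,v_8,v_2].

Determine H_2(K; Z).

H_2 ≅ Z.

Order the vertices as v_0 < v_1 < v_2 < v_3 < v_4 < v_5 < v_6 < v_7 < v_8. Listing each simplex with vertices in this order, K has dimension 2 with simplices:

  0-simplices (9): [v_0], [v_1], [v_2], [v_3], [v_4], [v_5], [v_6], [v_7], [v_8]
  1-simplices (27): (27 of them)
  2-simplices (18): (18 of them)

giving chain groups C_0 ≅ Z^9, C_1 ≅ Z^27, C_2 ≅ Z^18.

The boundary map ∂_1: C_1 → C_0 maps an edge to its endpoints' difference, ∂[p,q] = q − p.
As a 9×27 matrix over Z this has rank 8, with invariant factors (1,1,1,1,1,1,1,1).

The boundary map ∂_2: C_2 → C_1 acts by ∂[p,q,r] = [q,r] − [p,r] + [p,q]. For instance
  ∂[v_0,v_1,v_8] = [v_1,v_8] − [v_0,v_8] + [v_0,v_1],
  ∂[v_2,v_6,v_7] = [v_6,v_7] − [v_2,v_7] + [v_2,v_6].
This gives a 27×18 integer matrix of rank 17; reducing to Smith normal form yields diagonal entries (1,1,1,1,1,1,1,1,1,1,1,1,1,1,1,1,1).

From H_k ≅ ker(∂_k) / im(∂_{k+1}) we obtain:

  H_2: rank ker ∂_2 − rank ∂_3 = (18 − 17) − 0 = 1, and there is no ∂_3, so H_2 ≅ Z.

(K is a triangulation of the torus T^2.)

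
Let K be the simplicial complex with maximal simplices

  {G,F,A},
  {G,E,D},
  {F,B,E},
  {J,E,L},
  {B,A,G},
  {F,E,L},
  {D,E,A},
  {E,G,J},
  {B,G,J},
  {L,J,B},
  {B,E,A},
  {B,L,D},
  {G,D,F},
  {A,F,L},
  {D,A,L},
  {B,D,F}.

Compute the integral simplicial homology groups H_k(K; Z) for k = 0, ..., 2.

H_0 = Z,  H_1 = Z^2,  H_2 = Z.

We work with the vertex ordering A < B < D < E < F < G < J < L. The simplices of K, each written with vertices in increasing order, are:

  0-simplices (8): A, B, D, E, F, G, J, L
  1-simplices (24): AB, AD, AE, AF, AG, AL, BD, BE, BF, BG, BJ, BL, DE, DF, DG, DL, EF, EG, EJ, EL, FG, FL, GJ, JL
  2-simplices (16): ABE, ABG, ADE, ADL, AFG, AFL, BDF, BDL, BEF, BGJ, BJL, DEG, DFG, EFL, EGJ, EJL

so the chain groups are C_0 ≅ Z^8, C_1 ≅ Z^24, C_2 ≅ Z^16.

The boundary map ∂_1: C_1 → C_0 is given by ∂[p,q] = [q] − [p]. For instance
  ∂BJ = J − B.
The resulting 8×24 matrix has rank 7, and its Smith normal form has invariant factors (1,1,1,1,1,1,1).

The boundary map ∂_2: C_2 → C_1 maps a triangle to the signed sum of its edges. For instance
  ∂BEF = EF − BF + BE,
  ∂BDF = DF − BF + BD.
As a 24×16 matrix over Z this has rank 15, with invariant factors (1,1,1,1,1,1,1,1,1,1,1,1,1,1,1).

Reading off H_k = ker ∂_k / im ∂_{k+1}:

  H_0: rank C_0 − rank ∂_1 = 8 − 7 = 1, and the invariant factors of ∂_1 are all 1, so H_0 = Z.
  H_1: rank ker ∂_1 − rank ∂_2 = (24 − 7) − 15 = 2, and the invariant factors of ∂_2 are all 1, so H_1 = Z^2.
  H_2: rank ker ∂_2 − rank ∂_3 = (16 − 15) − 0 = 1, and there is no ∂_3, so H_2 = Z.

As a check, the Euler characteristic is 8 − 24 + 16 = 0, which agrees with 1 − 2 + 1 = 0.
(K is a triangulation of the torus T^2.)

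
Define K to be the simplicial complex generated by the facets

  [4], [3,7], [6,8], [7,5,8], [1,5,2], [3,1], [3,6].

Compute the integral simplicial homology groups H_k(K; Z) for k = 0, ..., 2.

K has 8 vertices, 10 edges, 2 triangles.
rank ∂_0 = 0, rank ∂_1 = 6 ⇒ b_0 = 8 − 0 − 6 = 2; all invariant factors of ∂_1 are 1 so no torsion. So H_0 = Z^2.
rank ∂_1 = 6, rank ∂_2 = 2 ⇒ b_1 = 10 − 6 − 2 = 2; all invariant factors of ∂_2 are 1 so no torsion. So H_1 = Z^2.
rank ∂_2 = 2, rank ∂_3 = 0 ⇒ b_2 = 2 − 2 − 0 = 0. So H_2 = 0.

H_0 ≅ Z^2,  H_1 ≅ Z^2,  H_2 = 0.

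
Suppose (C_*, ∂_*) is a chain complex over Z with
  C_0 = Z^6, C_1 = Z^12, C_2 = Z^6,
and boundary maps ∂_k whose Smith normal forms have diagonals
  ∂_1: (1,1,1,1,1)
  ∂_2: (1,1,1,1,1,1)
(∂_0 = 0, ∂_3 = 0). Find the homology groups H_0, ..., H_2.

H_0: b_0 = 6 − 0 − 5 = 1; torsion from ∂_1 factors > 1: none. So H_0 ≅ Z.
H_1: b_1 = 12 − 5 − 6 = 1; torsion from ∂_2 factors > 1: none. So H_1 ≅ Z.
H_2: b_2 = 6 − 6 − 0 = 0; torsion from ∂_3 factors > 1: none. So H_2 ≅ 0.

H_0 ≅ Z,  H_1 ≅ Z,  H_2 = 0.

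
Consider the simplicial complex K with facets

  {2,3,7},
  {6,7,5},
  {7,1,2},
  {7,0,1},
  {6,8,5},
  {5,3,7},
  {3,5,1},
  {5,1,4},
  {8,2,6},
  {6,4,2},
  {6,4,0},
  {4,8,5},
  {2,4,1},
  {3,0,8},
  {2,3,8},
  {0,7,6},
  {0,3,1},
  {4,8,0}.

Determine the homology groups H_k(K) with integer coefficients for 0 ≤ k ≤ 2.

H_0 ≅ Z,  H_1 ≅ Z ⊕ Z/2,  H_2 = 0.

We work with the vertex ordering 0 < 1 < 2 < 3 < 4 < 5 < 6 < 7 < 8. The simplices of K, each written with vertices in increasing order, are:

  0-simplices (9): [0], [1], [2], [3], [4], [5], [6], [7], [8]
  1-simplices (27): (27 of them)
  2-simplices (18): [0,1,3], [0,1,7], [0,3,8], [0,4,6], [0,4,8], [0,6,7], [1,2,4], [1,2,7], [1,3,5], [1,4,5], [2,3,7], [2,3,8], [2,4,6], [2,6,8], [3,5,7], [4,5,8], [5,6,7], [5,6,8]

so the chain groups are C_0 ≅ Z^9, C_1 ≅ Z^27, C_2 ≅ Z^18.

Boundary ∂_1: C_1 → C_0 sends each edge [p,q] (with p < q) to q − p. For instance
  ∂[0,7] = [7] − [0].
The 9×27 boundary matrix has rank 8 and Smith normal form diag(1,1,1,1,1,1,1,1).

The boundary map ∂_2: C_2 → C_1 acts by ∂[p,q,r] = [q,r] − [p,r] + [p,q]. For instance
  ∂[0,6,7] = [6,7] − [0,7] + [0,6],
  ∂[3,5,7] = [5,7] − [3,7] + [3,5].
As a 27×18 matrix over Z this has rank 18, with invariant factors (1,1,1,1,1,1,1,1,1,1,1,1,1,1,1,1,1,2).

Computing H_k = (kernel of ∂_k) / (image of ∂_{k+1}):

  H_0: rank C_0 − rank ∂_1 = 9 − 8 = 1, and the invariant factors of ∂_1 are all 1, so H_0 ≅ Z.
  H_1: rank ker ∂_1 − rank ∂_2 = (27 − 8) − 18 = 1, and ∂_2 has invariant factor 2 > 1, so H_1 ≅ Z ⊕ Z/2.
  H_2: rank ker ∂_2 − rank ∂_3 = (18 − 18) − 0 = 0, and there is no ∂_3, so H_2 ≅ 0.

As a check, the Euler characteristic is 9 − 27 + 18 = 0, which agrees with 1 − 1 + 0 = 0.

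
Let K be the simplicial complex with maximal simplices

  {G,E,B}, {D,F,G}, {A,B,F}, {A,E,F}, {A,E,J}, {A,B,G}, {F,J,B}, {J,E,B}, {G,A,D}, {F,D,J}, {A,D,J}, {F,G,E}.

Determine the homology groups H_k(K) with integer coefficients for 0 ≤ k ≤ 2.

H_0 = Z,  H_1 = Z/2,  H_2 = 0.

Fix the vertex order A < B < D < E < F < G < J and write every simplex with vertices in increasing order. Then dim K = 2 and the simplices of K are:

  0-simplices (7): A, B, D, E, F, G, J
  1-simplices (18): AB, AD, AE, AF, AG, AJ, BE, BF, BG, BJ, DF, DG, DJ, EF, EG, EJ, FG, FJ
  2-simplices (12): ABF, ABG, ADG, ADJ, AEF, AEJ, BEG, BEJ, BFJ, DFG, DFJ, EFG

Hence C_0 ≅ Z^7, C_1 ≅ Z^18, C_2 ≅ Z^12.

Boundary ∂_1: C_1 → C_0 sends each edge [p,q] (with p < q) to q − p. For instance
  ∂EF = F − E.
The 7×18 boundary matrix has rank 6 and Smith normal form diag(1,1,1,1,1,1).

The boundary map ∂_2: C_2 → C_1 sends each 2-simplex [p,q,r] to [q,r] − [p,r] + [p,q]. For instance
  ∂EFG = FG − EG + EF,
  ∂ADG = DG − AG + AD.
The 18×12 boundary matrix has rank 12 and Smith normal form diag(1,1,1,1,1,1,1,1,1,1,1,2).

Reading off H_k = ker ∂_k / im ∂_{k+1}:

  H_0: rank C_0 − rank ∂_1 = 7 − 6 = 1, and the invariant factors of ∂_1 are all 1, so H_0 ≅ Z.
  H_1: rank ker ∂_1 − rank ∂_2 = (18 − 6) − 12 = 0, and ∂_2 has invariant factor 2 > 1, so H_1 ≅ Z/2.
  H_2: rank ker ∂_2 − rank ∂_3 = (12 − 12) − 0 = 0, and there is no ∂_3, so H_2 ≅ 0.

As a check, the Euler characteristic is 7 − 18 + 12 = 1, which agrees with 1 − 0 + 0 = 1.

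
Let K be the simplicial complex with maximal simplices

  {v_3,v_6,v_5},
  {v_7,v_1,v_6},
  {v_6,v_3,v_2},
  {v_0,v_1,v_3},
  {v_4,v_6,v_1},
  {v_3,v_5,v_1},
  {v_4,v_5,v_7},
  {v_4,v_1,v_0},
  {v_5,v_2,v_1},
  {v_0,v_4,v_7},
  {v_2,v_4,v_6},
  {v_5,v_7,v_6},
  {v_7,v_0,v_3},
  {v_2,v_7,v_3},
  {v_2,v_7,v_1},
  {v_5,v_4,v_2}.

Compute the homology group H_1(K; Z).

Order the vertices as v_0 < v_1 < v_2 < v_3 < v_4 < v_5 < v_6 < v_7. Listing each simplex with vertices in this order, K has dimension 2 with simplices:

  0-simplices (8): [v_0], [v_1], [v_2], [v_3], [v_4], [v_5], [v_6], [v_7]
  1-simplices (24): (24 of them)
  2-simplices (16): (16 of them)

so the chain groups are C_0 ≅ Z^8, C_1 ≅ Z^24, C_2 ≅ Z^16.

∂_1: C_1 → C_0 sends each edge [p,q] (with p < q) to q − p. For instance
  ∂[v_0,v_1] = [v_1] − [v_0].
This gives a 8×24 integer matrix of rank 7; reducing to Smith normal form yields diagonal entries (1,1,1,1,1,1,1).

∂_2: C_2 → C_1 maps a triangle to the signed sum of its edges. For instance
  ∂[v_2,v_4,v_6] = [v_4,v_6] − [v_2,v_6] + [v_2,v_4],
  ∂[v_1,v_4,v_6] = [v_4,v_6] − [v_1,v_6] + [v_1,v_4].
The resulting 24×16 matrix has rank 15, and its Smith normal form has invariant factors (1,1,1,1,1,1,1,1,1,1,1,1,1,1,1).

Computing H_k = (kernel of ∂_k) / (image of ∂_{k+1}):

  H_1: rank ker ∂_1 − rank ∂_2 = (24 − 7) − 15 = 2, and the invariant factors of ∂_2 are all 1, so H_1 = Z^2.

H_1 ≅ Z^2.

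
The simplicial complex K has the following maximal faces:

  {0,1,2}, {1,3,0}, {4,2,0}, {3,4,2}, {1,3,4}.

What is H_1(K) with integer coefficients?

H_1 ≅ Z.

Fix the vertex order 0 < 1 < 2 < 3 < 4 and write every simplex with vertices in increasing order. Then dim K = 2 and the simplices of K are:

  0-simplices (5): [0], [1], [2], [3], [4]
  1-simplices (10): [0,1], [0,2], [0,3], [0,4], [1,2], [1,3], [1,4], [2,3], [2,4], [3,4]
  2-simplices (5): [0,1,2], [0,1,3], [0,2,4], [1,3,4], [2,3,4]

Hence C_0 ≅ Z^5, C_1 ≅ Z^10, C_2 ≅ Z^5.

Boundary ∂_1: C_1 → C_0 is given by ∂[p,q] = [q] − [p]. For instance
  ∂[0,4] = [4] − [0].
The 5×10 boundary matrix has rank 4 and Smith normal form diag(1,1,1,1).

Boundary ∂_2: C_2 → C_1 acts by ∂[p,q,r] = [q,r] − [p,r] + [p,q]. For instance
  ∂[0,1,2] = [1,2] − [0,2] + [0,1],
  ∂[2,3,4] = [3,4] − [2,4] + [2,3].
This gives a 10×5 integer matrix of rank 5; reducing to Smith normal form yields diagonal entries (1,1,1,1,1).

From H_k ≅ ker(∂_k) / im(∂_{k+1}) we obtain:

  H_1: rank ker ∂_1 − rank ∂_2 = (10 − 4) − 5 = 1, and the invariant factors of ∂_2 are all 1, so H_1 ≅ Z.

(K is a triangulation of the Möbius band.)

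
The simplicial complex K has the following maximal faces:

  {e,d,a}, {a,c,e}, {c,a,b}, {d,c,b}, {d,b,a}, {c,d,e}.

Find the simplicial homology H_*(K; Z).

Order the vertices as a < b < c < d < e. Listing each simplex with vertices in this order, K has dimension 2 with simplices:

  0-simplices (5): a, b, c, d, e
  1-simplices (9): ab, ac, ad, ae, bc, bd, cd, ce, de
  2-simplices (6): abc, abd, ace, ade, bcd, cde

so the chain groups are C_0 ≅ Z^5, C_1 ≅ Z^9, C_2 ≅ Z^6.

The boundary map ∂_1: C_1 → C_0 sends each edge [p,q] (with p < q) to q − p. For instance
  ∂ce = e − c.
The resulting 5×9 matrix has rank 4, and its Smith normal form has invariant factors (1,1,1,1).

Boundary ∂_2: C_2 → C_1 maps a triangle to the signed sum of its edges. For instance
  ∂abc = bc − ac + ab,
  ∂abd = bd − ad + ab.
The resulting 9×6 matrix has rank 5, and its Smith normal form has invariant factors (1,1,1,1,1).

Now H_k = ker ∂_k / im ∂_{k+1}, so:

  H_0: rank C_0 − rank ∂_1 = 5 − 4 = 1, and the invariant factors of ∂_1 are all 1, so H_0 ≅ Z.
  H_1: rank ker ∂_1 − rank ∂_2 = (9 − 4) − 5 = 0, and the invariant factors of ∂_2 are all 1, so H_1 ≅ 0.
  H_2: rank ker ∂_2 − rank ∂_3 = (6 − 5) − 0 = 1, and there is no ∂_3, so H_2 ≅ Z.

(K is a triangulation of the 2-sphere S^2.)

H_0 = Z,  H_1 = 0,  H_2 = Z.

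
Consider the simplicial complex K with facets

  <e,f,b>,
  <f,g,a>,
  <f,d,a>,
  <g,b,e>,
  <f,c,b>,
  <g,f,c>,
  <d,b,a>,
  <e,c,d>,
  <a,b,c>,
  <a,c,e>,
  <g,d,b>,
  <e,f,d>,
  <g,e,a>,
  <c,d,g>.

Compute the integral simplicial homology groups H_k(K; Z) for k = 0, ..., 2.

We work with the vertex ordering a < b < c < d < e < f < g. The simplices of K, each written with vertices in increasing order, are:

  0-simplices (7): a, b, c, d, e, f, g
  1-simplices (21): ab, ac, ad, ae, af, ag, bc, bd, be, bf, bg, cd, ce, cf, cg, de, df, dg, ef, eg, fg
  2-simplices (14): abc, abd, ace, adf, aeg, afg, bcf, bdg, bef, beg, cde, cdg, cfg, def

so the chain groups are C_0 ≅ Z^7, C_1 ≅ Z^21, C_2 ≅ Z^14.

The boundary map ∂_1: C_1 → C_0 maps an edge to its endpoints' difference, ∂[p,q] = q − p. For instance
  ∂cf = f − c.
As a 7×21 matrix over Z this has rank 6, with invariant factors (1,1,1,1,1,1).

Boundary ∂_2: C_2 → C_1 sends each 2-simplex [p,q,r] to [q,r] − [p,r] + [p,q]. For instance
  ∂abd = bd − ad + ab,
  ∂def = ef − df + de.
As a 21×14 matrix over Z this has rank 13, with invariant factors (1,1,1,1,1,1,1,1,1,1,1,1,1).

Reading off H_k = ker ∂_k / im ∂_{k+1}:

  H_0: rank C_0 − rank ∂_1 = 7 − 6 = 1, and the invariant factors of ∂_1 are all 1, so H_0 ≅ Z.
  H_1: rank ker ∂_1 − rank ∂_2 = (21 − 6) − 13 = 2, and the invariant factors of ∂_2 are all 1, so H_1 ≅ Z^2.
  H_2: rank ker ∂_2 − rank ∂_3 = (14 − 13) − 0 = 1, and there is no ∂_3, so H_2 ≅ Z.

(K is a triangulation of the torus T^2.)

H_0 ≅ Z,  H_1 ≅ Z^2,  H_2 ≅ Z.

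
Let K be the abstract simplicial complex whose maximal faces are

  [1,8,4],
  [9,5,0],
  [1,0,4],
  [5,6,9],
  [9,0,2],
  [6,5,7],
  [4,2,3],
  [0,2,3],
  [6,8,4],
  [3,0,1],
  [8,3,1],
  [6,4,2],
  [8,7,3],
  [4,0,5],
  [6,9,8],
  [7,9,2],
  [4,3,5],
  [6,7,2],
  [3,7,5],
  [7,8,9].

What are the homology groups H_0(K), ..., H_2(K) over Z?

H_0 ≅ Z,  H_1 ≅ Z ⊕ Z/2,  H_2 = 0.

We work with the vertex ordering 0 < 1 < 2 < 3 < 4 < 5 < 6 < 7 < 8 < 9. The simplices of K, each written with vertices in increasing order, are:

  0-simplices (10): [0], [1], [2], [3], [4], [5], [6], [7], [8], [9]
  1-simplices (30): (30 of them)
  2-simplices (20): (20 of them)

giving chain groups C_0 ≅ Z^10, C_1 ≅ Z^30, C_2 ≅ Z^20.

Boundary ∂_1: C_1 → C_0 maps an edge to its endpoints' difference, ∂[p,q] = q − p. For instance
  ∂[4,6] = [6] − [4].
The 10×30 boundary matrix has rank 9 and Smith normal form diag(1,1,1,1,1,1,1,1,1).

∂_2: C_2 → C_1 maps a triangle to the signed sum of its edges. For instance
  ∂[0,4,5] = [4,5] − [0,5] + [0,4],
  ∂[3,5,7] = [5,7] − [3,7] + [3,5].
The resulting 30×20 matrix has rank 20, and its Smith normal form has invariant factors (1,1,1,1,1,1,1,1,1,1,1,1,1,1,1,1,1,1,1,2).

Reading off H_k = ker ∂_k / im ∂_{k+1}:

  H_0: rank C_0 − rank ∂_1 = 10 − 9 = 1, and the invariant factors of ∂_1 are all 1, so H_0 = Z.
  H_1: rank ker ∂_1 − rank ∂_2 = (30 − 9) − 20 = 1, and ∂_2 has invariant factor 2 > 1, so H_1 = Z ⊕ Z/2.
  H_2: rank ker ∂_2 − rank ∂_3 = (20 − 20) − 0 = 0, and there is no ∂_3, so H_2 = 0.

As a check, the Euler characteristic is 10 − 30 + 20 = 0, which agrees with 1 − 1 + 0 = 0.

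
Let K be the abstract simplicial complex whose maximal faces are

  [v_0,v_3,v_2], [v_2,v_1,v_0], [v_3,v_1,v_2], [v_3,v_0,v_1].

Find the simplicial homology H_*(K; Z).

K has 4 vertices, 6 edges, 4 triangles.
rank ∂_0 = 0, rank ∂_1 = 3 ⇒ b_0 = 4 − 0 − 3 = 1; all invariant factors of ∂_1 are 1 so no torsion. So H_0 = Z.
rank ∂_1 = 3, rank ∂_2 = 3 ⇒ b_1 = 6 − 3 − 3 = 0; all invariant factors of ∂_2 are 1 so no torsion. So H_1 = 0.
rank ∂_2 = 3, rank ∂_3 = 0 ⇒ b_2 = 4 − 3 − 0 = 1. So H_2 = Z.

H_0 = Z,  H_1 = 0,  H_2 = Z.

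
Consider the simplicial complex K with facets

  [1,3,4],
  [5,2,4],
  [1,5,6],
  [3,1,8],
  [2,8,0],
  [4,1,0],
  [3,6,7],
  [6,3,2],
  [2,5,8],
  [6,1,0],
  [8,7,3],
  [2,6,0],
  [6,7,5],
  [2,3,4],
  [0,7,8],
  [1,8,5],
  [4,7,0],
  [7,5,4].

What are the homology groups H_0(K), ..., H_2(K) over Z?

H_0 ≅ Z,  H_1 ≅ Z^2,  H_2 ≅ Z.

We work with the vertex ordering 0 < 1 < 2 < 3 < 4 < 5 < 6 < 7 < 8. The simplices of K, each written with vertices in increasing order, are:

  0-simplices (9): [0], [1], [2], [3], [4], [5], [6], [7], [8]
  1-simplices (27): (27 of them)
  2-simplices (18): [0,1,4], [0,1,6], [0,2,6], [0,2,8], [0,4,7], [0,7,8], [1,3,4], [1,3,8], [1,5,6], [1,5,8], [2,3,4], [2,3,6], [2,4,5], [2,5,8], [3,6,7], [3,7,8], [4,5,7], [5,6,7]

Hence C_0 ≅ Z^9, C_1 ≅ Z^27, C_2 ≅ Z^18.

The boundary map ∂_1: C_1 → C_0 maps an edge to its endpoints' difference, ∂[p,q] = q − p. For instance
  ∂[0,6] = [6] − [0].
As a 9×27 matrix over Z this has rank 8, with invariant factors (1,1,1,1,1,1,1,1).

∂_2: C_2 → C_1 maps a triangle to the signed sum of its edges. For instance
  ∂[1,3,8] = [3,8] − [1,8] + [1,3],
  ∂[0,4,7] = [4,7] − [0,7] + [0,4].
The resulting 27×18 matrix has rank 17, and its Smith normal form has invariant factors (1,1,1,1,1,1,1,1,1,1,1,1,1,1,1,1,1).

From H_k ≅ ker(∂_k) / im(∂_{k+1}) we obtain:

  H_0: rank C_0 − rank ∂_1 = 9 − 8 = 1, and the invariant factors of ∂_1 are all 1, so H_0 = Z.
  H_1: rank ker ∂_1 − rank ∂_2 = (27 − 8) − 17 = 2, and the invariant factors of ∂_2 are all 1, so H_1 = Z^2.
  H_2: rank ker ∂_2 − rank ∂_3 = (18 − 17) − 0 = 1, and there is no ∂_3, so H_2 = Z.

As a check, the Euler characteristic is 9 − 27 + 18 = 0, which agrees with 1 − 2 + 1 = 0.
(K is a triangulation of the torus T^2.)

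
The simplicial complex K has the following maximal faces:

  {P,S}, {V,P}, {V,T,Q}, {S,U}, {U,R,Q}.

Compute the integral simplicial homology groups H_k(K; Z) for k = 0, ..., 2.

H_0 = Z,  H_1 = Z,  H_2 = 0.

Fix the vertex order P < Q < R < S < T < U < V and write every simplex with vertices in increasing order. Then dim K = 2 and the simplices of K are:

  0-simplices (7): P, Q, R, S, T, U, V
  1-simplices (9): PS, PV, QR, QT, QU, QV, RU, SU, TV
  2-simplices (2): QRU, QTV

Hence C_0 ≅ Z^7, C_1 ≅ Z^9, C_2 ≅ Z^2.

Boundary ∂_1: C_1 → C_0 is given by ∂[p,q] = [q] − [p]. For instance
  ∂RU = U − R.
As a 7×9 matrix over Z this has rank 6, with invariant factors (1,1,1,1,1,1).

∂_2: C_2 → C_1 acts by ∂[p,q,r] = [q,r] − [p,r] + [p,q]. For instance
  ∂QTV = TV − QV + QT,
  ∂QRU = RU − QU + QR.
The 9×2 boundary matrix has rank 2 and Smith normal form diag(1,1).

Computing H_k = (kernel of ∂_k) / (image of ∂_{k+1}):

  H_0: rank C_0 − rank ∂_1 = 7 − 6 = 1, and the invariant factors of ∂_1 are all 1, so H_0 ≅ Z.
  H_1: rank ker ∂_1 − rank ∂_2 = (9 − 6) − 2 = 1, and the invariant factors of ∂_2 are all 1, so H_1 ≅ Z.
  H_2: rank ker ∂_2 − rank ∂_3 = (2 − 2) − 0 = 0, and there is no ∂_3, so H_2 ≅ 0.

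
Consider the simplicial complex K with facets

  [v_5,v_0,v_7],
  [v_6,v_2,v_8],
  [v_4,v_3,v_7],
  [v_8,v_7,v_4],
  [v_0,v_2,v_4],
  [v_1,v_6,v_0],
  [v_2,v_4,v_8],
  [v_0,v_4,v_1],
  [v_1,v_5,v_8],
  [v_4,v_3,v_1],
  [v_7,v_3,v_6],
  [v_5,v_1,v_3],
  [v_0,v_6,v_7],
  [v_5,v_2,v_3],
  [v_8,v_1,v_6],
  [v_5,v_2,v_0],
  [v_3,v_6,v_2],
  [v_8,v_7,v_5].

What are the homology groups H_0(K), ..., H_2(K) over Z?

H_0 ≅ Z,  H_1 ≅ Z^2,  H_2 ≅ Z.

Order the vertices as v_0 < v_1 < v_2 < v_3 < v_4 < v_5 < v_6 < v_7 < v_8. Listing each simplex with vertices in this order, K has dimension 2 with simplices:

  0-simplices (9): [v_0], [v_1], [v_2], [v_3], [v_4], [v_5], [v_6], [v_7], [v_8]
  1-simplices (27): (27 of them)
  2-simplices (18): (18 of them)

so the chain groups are C_0 ≅ Z^9, C_1 ≅ Z^27, C_2 ≅ Z^18.

∂_1: C_1 → C_0 maps an edge to its endpoints' difference, ∂[p,q] = q − p.
The 9×27 boundary matrix has rank 8 and Smith normal form diag(1,1,1,1,1,1,1,1).

The boundary map ∂_2: C_2 → C_1 sends each 2-simplex [p,q,r] to [q,r] − [p,r] + [p,q]. For instance
  ∂[v_1,v_3,v_4] = [v_3,v_4] − [v_1,v_4] + [v_1,v_3],
  ∂[v_0,v_5,v_7] = [v_5,v_7] − [v_0,v_7] + [v_0,v_5].
The resulting 27×18 matrix has rank 17, and its Smith normal form has invariant factors (1,1,1,1,1,1,1,1,1,1,1,1,1,1,1,1,1).

Computing H_k = (kernel of ∂_k) / (image of ∂_{k+1}):

  H_0: rank C_0 − rank ∂_1 = 9 − 8 = 1, and the invariant factors of ∂_1 are all 1, so H_0 = Z.
  H_1: rank ker ∂_1 − rank ∂_2 = (27 − 8) − 17 = 2, and the invariant factors of ∂_2 are all 1, so H_1 = Z^2.
  H_2: rank ker ∂_2 − rank ∂_3 = (18 − 17) − 0 = 1, and there is no ∂_3, so H_2 = Z.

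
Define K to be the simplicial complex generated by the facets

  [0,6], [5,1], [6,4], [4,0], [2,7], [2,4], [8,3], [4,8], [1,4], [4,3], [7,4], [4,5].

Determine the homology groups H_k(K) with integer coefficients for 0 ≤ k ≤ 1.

H_0 = Z,  H_1 = Z^4.

We work with the vertex ordering 0 < 1 < 2 < 3 < 4 < 5 < 6 < 7 < 8. The simplices of K, each written with vertices in increasing order, are:

  0-simplices (9): [0], [1], [2], [3], [4], [5], [6], [7], [8]
  1-simplices (12): [0,4], [0,6], [1,4], [1,5], [2,4], [2,7], [3,4], [3,8], [4,5], [4,6], [4,7], [4,8]

giving chain groups C_0 ≅ Z^9, C_1 ≅ Z^12.

The boundary map ∂_1: C_1 → C_0 sends each edge [p,q] (with p < q) to q − p. For instance
  ∂[1,5] = [5] − [1].
The resulting 9×12 matrix has rank 8, and its Smith normal form has invariant factors (1,1,1,1,1,1,1,1).

Computing H_k = (kernel of ∂_k) / (image of ∂_{k+1}):

  H_0: rank C_0 − rank ∂_1 = 9 − 8 = 1, and the invariant factors of ∂_1 are all 1, so H_0 = Z.
  H_1: rank ker ∂_1 − rank ∂_2 = (12 − 8) − 0 = 4, and there is no ∂_2, so H_1 = Z^4.

(K is a triangulation of a wedge of 4 circles.)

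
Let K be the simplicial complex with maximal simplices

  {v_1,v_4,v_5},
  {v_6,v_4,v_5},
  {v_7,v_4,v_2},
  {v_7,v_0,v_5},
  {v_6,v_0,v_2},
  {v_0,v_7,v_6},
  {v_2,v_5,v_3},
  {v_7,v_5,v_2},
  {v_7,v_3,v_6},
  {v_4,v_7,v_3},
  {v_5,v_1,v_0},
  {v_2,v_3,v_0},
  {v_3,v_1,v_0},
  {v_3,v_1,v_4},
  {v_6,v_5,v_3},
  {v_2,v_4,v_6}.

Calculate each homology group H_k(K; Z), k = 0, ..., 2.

We work with the vertex ordering v_0 < v_1 < v_2 < v_3 < v_4 < v_5 < v_6 < v_7. The simplices of K, each written with vertices in increasing order, are:

  0-simplices (8): [v_0], [v_1], [v_2], [v_3], [v_4], [v_5], [v_6], [v_7]
  1-simplices (24): (24 of them)
  2-simplices (16): (16 of them)

giving chain groups C_0 ≅ Z^8, C_1 ≅ Z^24, C_2 ≅ Z^16.

Boundary ∂_1: C_1 → C_0 sends each edge [p,q] (with p < q) to q − p. For instance
  ∂[v_4,v_5] = [v_5] − [v_4].
The resulting 8×24 matrix has rank 7, and its Smith normal form has invariant factors (1,1,1,1,1,1,1).

∂_2: C_2 → C_1 maps a triangle to the signed sum of its edges. For instance
  ∂[v_1,v_4,v_5] = [v_4,v_5] − [v_1,v_5] + [v_1,v_4],
  ∂[v_0,v_1,v_3] = [v_1,v_3] − [v_0,v_3] + [v_0,v_1].
As a 24×16 matrix over Z this has rank 15, with invariant factors (1,1,1,1,1,1,1,1,1,1,1,1,1,1,1).

Reading off H_k = ker ∂_k / im ∂_{k+1}:

  H_0: rank C_0 − rank ∂_1 = 8 − 7 = 1, and the invariant factors of ∂_1 are all 1, so H_0 ≅ Z.
  H_1: rank ker ∂_1 − rank ∂_2 = (24 − 7) − 15 = 2, and the invariant factors of ∂_2 are all 1, so H_1 ≅ Z^2.
  H_2: rank ker ∂_2 − rank ∂_3 = (16 − 15) − 0 = 1, and there is no ∂_3, so H_2 ≅ Z.

As a check, the Euler characteristic is 8 − 24 + 16 = 0, which agrees with 1 − 2 + 1 = 0.

H_0 = Z,  H_1 = Z^2,  H_2 = Z.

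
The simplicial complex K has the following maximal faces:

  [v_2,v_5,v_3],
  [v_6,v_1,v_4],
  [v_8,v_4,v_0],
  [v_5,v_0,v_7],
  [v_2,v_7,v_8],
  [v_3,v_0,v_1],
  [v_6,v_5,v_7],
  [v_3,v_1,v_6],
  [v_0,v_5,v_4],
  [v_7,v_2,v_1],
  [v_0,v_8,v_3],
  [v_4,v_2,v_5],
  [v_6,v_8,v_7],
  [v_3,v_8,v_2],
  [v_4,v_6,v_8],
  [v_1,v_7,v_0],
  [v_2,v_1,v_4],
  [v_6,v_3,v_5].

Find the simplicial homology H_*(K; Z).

We work with the vertex ordering v_0 < v_1 < v_2 < v_3 < v_4 < v_5 < v_6 < v_7 < v_8. The simplices of K, each written with vertices in increasing order, are:

  0-simplices (9): [v_0], [v_1], [v_2], [v_3], [v_4], [v_5], [v_6], [v_7], [v_8]
  1-simplices (27): (27 of them)
  2-simplices (18): (18 of them)

Hence C_0 ≅ Z^9, C_1 ≅ Z^27, C_2 ≅ Z^18.

∂_1: C_1 → C_0 maps an edge to its endpoints' difference, ∂[p,q] = q − p. For instance
  ∂[v_2,v_8] = [v_8] − [v_2].
As a 9×27 matrix over Z this has rank 8, with invariant factors (1,1,1,1,1,1,1,1).

Boundary ∂_2: C_2 → C_1 acts by ∂[p,q,r] = [q,r] − [p,r] + [p,q]. For instance
  ∂[v_1,v_4,v_6] = [v_4,v_6] − [v_1,v_6] + [v_1,v_4],
  ∂[v_2,v_3,v_5] = [v_3,v_5] − [v_2,v_5] + [v_2,v_3].
This gives a 27×18 integer matrix of rank 17; reducing to Smith normal form yields diagonal entries (1,1,1,1,1,1,1,1,1,1,1,1,1,1,1,1,1).

Computing H_k = (kernel of ∂_k) / (image of ∂_{k+1}):

  H_0: rank C_0 − rank ∂_1 = 9 − 8 = 1, and the invariant factors of ∂_1 are all 1, so H_0 ≅ Z.
  H_1: rank ker ∂_1 − rank ∂_2 = (27 − 8) − 17 = 2, and the invariant factors of ∂_2 are all 1, so H_1 ≅ Z^2.
  H_2: rank ker ∂_2 − rank ∂_3 = (18 − 17) − 0 = 1, and there is no ∂_3, so H_2 ≅ Z.

H_0 ≅ Z,  H_1 ≅ Z^2,  H_2 ≅ Z.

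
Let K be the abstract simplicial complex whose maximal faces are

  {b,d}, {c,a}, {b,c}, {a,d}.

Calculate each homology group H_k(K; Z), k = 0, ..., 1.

Take the total order a < b < c < d on the vertex set. Then K (dimension 1) consists of the simplices:

  0-simplices (4): a, b, c, d
  1-simplices (4): ac, ad, bc, bd

Hence C_0 ≅ Z^4, C_1 ≅ Z^4.

Boundary ∂_1: C_1 → C_0 is given by ∂[p,q] = [q] − [p].
As a 4×4 matrix over Z this has rank 3, with invariant factors (1,1,1).

From H_k ≅ ker(∂_k) / im(∂_{k+1}) we obtain:

  H_0: rank C_0 − rank ∂_1 = 4 − 3 = 1, and the invariant factors of ∂_1 are all 1, so H_0 ≅ Z.
  H_1: rank ker ∂_1 − rank ∂_2 = (4 − 3) − 0 = 1, and there is no ∂_2, so H_1 ≅ Z.

As a check, the Euler characteristic is 4 − 4 = 0, which agrees with 1 − 1 = 0.

H_0 = Z,  H_1 = Z.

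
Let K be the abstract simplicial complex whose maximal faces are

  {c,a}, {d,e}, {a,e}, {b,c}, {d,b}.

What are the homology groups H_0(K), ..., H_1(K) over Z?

Take the total order a < b < c < d < e on the vertex set. Then K (dimension 1) consists of the simplices:

  0-simplices (5): a, b, c, d, e
  1-simplices (5): ac, ae, bc, bd, de

Hence C_0 ≅ Z^5, C_1 ≅ Z^5.

Boundary ∂_1: C_1 → C_0 maps an edge to its endpoints' difference, ∂[p,q] = q − p.
As a 5×5 matrix over Z this has rank 4, with invariant factors (1,1,1,1).

From H_k ≅ ker(∂_k) / im(∂_{k+1}) we obtain:

  H_0: rank C_0 − rank ∂_1 = 5 − 4 = 1, and the invariant factors of ∂_1 are all 1, so H_0 ≅ Z.
  H_1: rank ker ∂_1 − rank ∂_2 = (5 − 4) − 0 = 1, and there is no ∂_2, so H_1 ≅ Z.

(K is a triangulation of the circle S^1.)

H_0 ≅ Z,  H_1 ≅ Z.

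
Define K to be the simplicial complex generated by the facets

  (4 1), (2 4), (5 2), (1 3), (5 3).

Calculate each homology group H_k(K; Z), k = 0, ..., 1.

H_0 = Z,  H_1 = Z.

K has 5 vertices, 5 edges.
rank ∂_0 = 0, rank ∂_1 = 4 ⇒ b_0 = 5 − 0 − 4 = 1; all invariant factors of ∂_1 are 1 so no torsion. So H_0 ≅ Z.
rank ∂_1 = 4, rank ∂_2 = 0 ⇒ b_1 = 5 − 4 − 0 = 1. So H_1 ≅ Z.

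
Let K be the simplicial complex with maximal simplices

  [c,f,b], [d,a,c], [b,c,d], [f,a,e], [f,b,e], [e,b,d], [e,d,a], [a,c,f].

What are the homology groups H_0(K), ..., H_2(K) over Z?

H_0 = Z,  H_1 = 0,  H_2 = Z.

Take the total order a < b < c < d < e < f on the vertex set. Then K (dimension 2) consists of the simplices:

  0-simplices (6): a, b, c, d, e, f
  1-simplices (12): ac, ad, ae, af, bc, bd, be, bf, cd, cf, de, ef
  2-simplices (8): acd, acf, ade, aef, bcd, bcf, bde, bef

Hence C_0 ≅ Z^6, C_1 ≅ Z^12, C_2 ≅ Z^8.

The boundary map ∂_1: C_1 → C_0 is given by ∂[p,q] = [q] − [p]. For instance
  ∂be = e − b.
The resulting 6×12 matrix has rank 5, and its Smith normal form has invariant factors (1,1,1,1,1).

∂_2: C_2 → C_1 sends each 2-simplex [p,q,r] to [q,r] − [p,r] + [p,q]. For instance
  ∂bef = ef − bf + be,
  ∂bcf = cf − bf + bc.
The 12×8 boundary matrix has rank 7 and Smith normal form diag(1,1,1,1,1,1,1).

From H_k ≅ ker(∂_k) / im(∂_{k+1}) we obtain:

  H_0: rank C_0 − rank ∂_1 = 6 − 5 = 1, and the invariant factors of ∂_1 are all 1, so H_0 ≅ Z.
  H_1: rank ker ∂_1 − rank ∂_2 = (12 − 5) − 7 = 0, and the invariant factors of ∂_2 are all 1, so H_1 ≅ 0.
  H_2: rank ker ∂_2 − rank ∂_3 = (8 − 7) − 0 = 1, and there is no ∂_3, so H_2 ≅ Z.

As a check, the Euler characteristic is 6 − 12 + 8 = 2, which agrees with 1 − 0 + 1 = 2.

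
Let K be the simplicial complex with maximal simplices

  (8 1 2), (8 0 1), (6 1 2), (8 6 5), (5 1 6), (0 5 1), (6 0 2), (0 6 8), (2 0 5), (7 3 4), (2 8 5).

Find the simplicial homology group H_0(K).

Take the total order 0 < 1 < 2 < 3 < 4 < 5 < 6 < 7 < 8 on the vertex set. Then K (dimension 2) consists of the simplices:

  0-simplices (9): [0], [1], [2], [3], [4], [5], [6], [7], [8]
  1-simplices (18): [0,1], [0,2], [0,5], [0,6], [0,8], [1,2], [1,5], [1,6], [1,8], [2,5], [2,6], [2,8], [3,4], [3,7], [4,7], [5,6], [5,8], [6,8]
  2-simplices (11): [0,1,5], [0,1,8], [0,2,5], [0,2,6], [0,6,8], [1,2,6], [1,2,8], [1,5,6], [2,5,8], [3,4,7], [5,6,8]

giving chain groups C_0 ≅ Z^9, C_1 ≅ Z^18, C_2 ≅ Z^11.

∂_1: C_1 → C_0 is given by ∂[p,q] = [q] − [p].
The resulting 9×18 matrix has rank 7, and its Smith normal form has invariant factors (1,1,1,1,1,1,1).

Boundary ∂_2: C_2 → C_1 acts by ∂[p,q,r] = [q,r] − [p,r] + [p,q]. For instance
  ∂[1,5,6] = [5,6] − [1,6] + [1,5],
  ∂[0,1,8] = [1,8] − [0,8] + [0,1].
The resulting 18×11 matrix has rank 11, and its Smith normal form has invariant factors (1,1,1,1,1,1,1,1,1,1,2).

From H_k ≅ ker(∂_k) / im(∂_{k+1}) we obtain:

  H_0: rank C_0 − rank ∂_1 = 9 − 7 = 2, and the invariant factors of ∂_1 are all 1, so H_0 = Z^2.

H_0 = Z^2.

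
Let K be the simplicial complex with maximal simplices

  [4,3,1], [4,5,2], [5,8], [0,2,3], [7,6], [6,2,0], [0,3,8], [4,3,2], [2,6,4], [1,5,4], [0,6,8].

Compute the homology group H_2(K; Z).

H_2 = 0.

Order the vertices as 0 < 1 < 2 < 3 < 4 < 5 < 6 < 7 < 8. Listing each simplex with vertices in this order, K has dimension 2 with simplices:

  0-simplices (9): [0], [1], [2], [3], [4], [5], [6], [7], [8]
  1-simplices (18): [0,2], [0,3], [0,6], [0,8], [1,3], [1,4], [1,5], [2,3], [2,4], [2,5], [2,6], [3,4], [3,8], [4,5], [4,6], [5,8], [6,7], [6,8]
  2-simplices (9): [0,2,3], [0,2,6], [0,3,8], [0,6,8], [1,3,4], [1,4,5], [2,3,4], [2,4,5], [2,4,6]

Hence C_0 ≅ Z^9, C_1 ≅ Z^18, C_2 ≅ Z^9.

∂_1: C_1 → C_0 maps an edge to its endpoints' difference, ∂[p,q] = q − p. For instance
  ∂[2,3] = [3] − [2].
As a 9×18 matrix over Z this has rank 8, with invariant factors (1,1,1,1,1,1,1,1).

The boundary map ∂_2: C_2 → C_1 sends each 2-simplex [p,q,r] to [q,r] − [p,r] + [p,q]. For instance
  ∂[1,3,4] = [3,4] − [1,4] + [1,3],
  ∂[0,2,6] = [2,6] − [0,6] + [0,2].
This gives a 18×9 integer matrix of rank 9; reducing to Smith normal form yields diagonal entries (1,1,1,1,1,1,1,1,1).

Now H_k = ker ∂_k / im ∂_{k+1}, so:

  H_2: rank ker ∂_2 − rank ∂_3 = (9 − 9) − 0 = 0, and there is no ∂_3, so H_2 ≅ 0.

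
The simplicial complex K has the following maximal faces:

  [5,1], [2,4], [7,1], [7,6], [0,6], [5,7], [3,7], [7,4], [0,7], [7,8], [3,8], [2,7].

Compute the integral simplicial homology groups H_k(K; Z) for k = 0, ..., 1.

We work with the vertex ordering 0 < 1 < 2 < 3 < 4 < 5 < 6 < 7 < 8. The simplices of K, each written with vertices in increasing order, are:

  0-simplices (9): [0], [1], [2], [3], [4], [5], [6], [7], [8]
  1-simplices (12): [0,6], [0,7], [1,5], [1,7], [2,4], [2,7], [3,7], [3,8], [4,7], [5,7], [6,7], [7,8]

so the chain groups are C_0 ≅ Z^9, C_1 ≅ Z^12.

Boundary ∂_1: C_1 → C_0 sends each edge [p,q] (with p < q) to q − p.
The resulting 9×12 matrix has rank 8, and its Smith normal form has invariant factors (1,1,1,1,1,1,1,1).

Now H_k = ker ∂_k / im ∂_{k+1}, so:

  H_0: rank C_0 − rank ∂_1 = 9 − 8 = 1, and the invariant factors of ∂_1 are all 1, so H_0 ≅ Z.
  H_1: rank ker ∂_1 − rank ∂_2 = (12 − 8) − 0 = 4, and there is no ∂_2, so H_1 ≅ Z^4.

As a check, the Euler characteristic is 9 − 12 = -3, which agrees with 1 − 4 = -3.
(K is a triangulation of a wedge of 4 circles.)

H_0 = Z,  H_1 = Z^4.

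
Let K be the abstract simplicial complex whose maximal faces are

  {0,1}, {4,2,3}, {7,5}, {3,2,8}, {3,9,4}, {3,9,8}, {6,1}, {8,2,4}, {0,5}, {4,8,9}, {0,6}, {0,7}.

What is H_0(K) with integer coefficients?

We work with the vertex ordering 0 < 1 < 2 < 3 < 4 < 5 < 6 < 7 < 8 < 9. The simplices of K, each written with vertices in increasing order, are:

  0-simplices (10): [0], [1], [2], [3], [4], [5], [6], [7], [8], [9]
  1-simplices (15): [0,1], [0,5], [0,6], [0,7], [1,6], [2,3], [2,4], [2,8], [3,4], [3,8], [3,9], [4,8], [4,9], [5,7], [8,9]
  2-simplices (6): [2,3,4], [2,3,8], [2,4,8], [3,4,9], [3,8,9], [4,8,9]

so the chain groups are C_0 ≅ Z^10, C_1 ≅ Z^15, C_2 ≅ Z^6.

The boundary map ∂_1: C_1 → C_0 is given by ∂[p,q] = [q] − [p].
This gives a 10×15 integer matrix of rank 8; reducing to Smith normal form yields diagonal entries (1,1,1,1,1,1,1,1).

Boundary ∂_2: C_2 → C_1 sends each 2-simplex [p,q,r] to [q,r] − [p,r] + [p,q]. For instance
  ∂[3,8,9] = [8,9] − [3,9] + [3,8],
  ∂[3,4,9] = [4,9] − [3,9] + [3,4].
As a 15×6 matrix over Z this has rank 5, with invariant factors (1,1,1,1,1).

Now H_k = ker ∂_k / im ∂_{k+1}, so:

  H_0: rank C_0 − rank ∂_1 = 10 − 8 = 2, and the invariant factors of ∂_1 are all 1, so H_0 ≅ Z^2.

H_0 ≅ Z^2.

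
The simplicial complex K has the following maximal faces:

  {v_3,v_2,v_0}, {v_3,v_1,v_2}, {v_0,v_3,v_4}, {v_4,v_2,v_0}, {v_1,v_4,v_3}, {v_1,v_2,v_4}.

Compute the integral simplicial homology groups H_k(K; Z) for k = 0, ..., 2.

H_0 = Z,  H_1 = 0,  H_2 = Z.

K has 5 vertices, 9 edges, 6 triangles.
rank ∂_0 = 0, rank ∂_1 = 4 ⇒ b_0 = 5 − 0 − 4 = 1; all invariant factors of ∂_1 are 1 so no torsion. So H_0 = Z.
rank ∂_1 = 4, rank ∂_2 = 5 ⇒ b_1 = 9 − 4 − 5 = 0; all invariant factors of ∂_2 are 1 so no torsion. So H_1 = 0.
rank ∂_2 = 5, rank ∂_3 = 0 ⇒ b_2 = 6 − 5 − 0 = 1. So H_2 = Z.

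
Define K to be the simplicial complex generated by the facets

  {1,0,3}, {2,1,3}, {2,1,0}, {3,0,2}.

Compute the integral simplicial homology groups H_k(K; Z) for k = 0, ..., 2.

H_0 = Z,  H_1 = 0,  H_2 = Z.

Order the vertices as 0 < 1 < 2 < 3. Listing each simplex with vertices in this order, K has dimension 2 with simplices:

  0-simplices (4): [0], [1], [2], [3]
  1-simplices (6): [0,1], [0,2], [0,3], [1,2], [1,3], [2,3]
  2-simplices (4): [0,1,2], [0,1,3], [0,2,3], [1,2,3]

giving chain groups C_0 ≅ Z^4, C_1 ≅ Z^6, C_2 ≅ Z^4.

Boundary ∂_1: C_1 → C_0 is given by ∂[p,q] = [q] − [p].
The 4×6 boundary matrix has rank 3 and Smith normal form diag(1,1,1).

The boundary map ∂_2: C_2 → C_1 maps a triangle to the signed sum of its edges. For instance
  ∂[0,2,3] = [2,3] − [0,3] + [0,2],
  ∂[1,2,3] = [2,3] − [1,3] + [1,2].
As a 6×4 matrix over Z this has rank 3, with invariant factors (1,1,1).

Reading off H_k = ker ∂_k / im ∂_{k+1}:

  H_0: rank C_0 − rank ∂_1 = 4 − 3 = 1, and the invariant factors of ∂_1 are all 1, so H_0 = Z.
  H_1: rank ker ∂_1 − rank ∂_2 = (6 − 3) − 3 = 0, and the invariant factors of ∂_2 are all 1, so H_1 = 0.
  H_2: rank ker ∂_2 − rank ∂_3 = (4 − 3) − 0 = 1, and there is no ∂_3, so H_2 = Z.

As a check, the Euler characteristic is 4 − 6 + 4 = 2, which agrees with 1 − 0 + 1 = 2.
(K is a triangulation of the 2-sphere S^2.)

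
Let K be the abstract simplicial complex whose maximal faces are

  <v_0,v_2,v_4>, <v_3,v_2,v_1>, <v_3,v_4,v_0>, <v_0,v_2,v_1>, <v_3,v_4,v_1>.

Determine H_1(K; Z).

Take the total order v_0 < v_1 < v_2 < v_3 < v_4 on the vertex set. Then K (dimension 2) consists of the simplices:

  0-simplices (5): [v_0], [v_1], [v_2], [v_3], [v_4]
  1-simplices (10): [v_0,v_1], [v_0,v_2], [v_0,v_3], [v_0,v_4], [v_1,v_2], [v_1,v_3], [v_1,v_4], [v_2,v_3], [v_2,v_4], [v_3,v_4]
  2-simplices (5): [v_0,v_1,v_2], [v_0,v_2,v_4], [v_0,v_3,v_4], [v_1,v_2,v_3], [v_1,v_3,v_4]

giving chain groups C_0 ≅ Z^5, C_1 ≅ Z^10, C_2 ≅ Z^5.

The boundary map ∂_1: C_1 → C_0 maps an edge to its endpoints' difference, ∂[p,q] = q − p.
The resulting 5×10 matrix has rank 4, and its Smith normal form has invariant factors (1,1,1,1).

The boundary map ∂_2: C_2 → C_1 acts by ∂[p,q,r] = [q,r] − [p,r] + [p,q]. For instance
  ∂[v_0,v_3,v_4] = [v_3,v_4] − [v_0,v_4] + [v_0,v_3],
  ∂[v_0,v_2,v_4] = [v_2,v_4] − [v_0,v_4] + [v_0,v_2].
The 10×5 boundary matrix has rank 5 and Smith normal form diag(1,1,1,1,1).

From H_k ≅ ker(∂_k) / im(∂_{k+1}) we obtain:

  H_1: rank ker ∂_1 − rank ∂_2 = (10 − 4) − 5 = 1, and the invariant factors of ∂_2 are all 1, so H_1 ≅ Z.

H_1 = Z.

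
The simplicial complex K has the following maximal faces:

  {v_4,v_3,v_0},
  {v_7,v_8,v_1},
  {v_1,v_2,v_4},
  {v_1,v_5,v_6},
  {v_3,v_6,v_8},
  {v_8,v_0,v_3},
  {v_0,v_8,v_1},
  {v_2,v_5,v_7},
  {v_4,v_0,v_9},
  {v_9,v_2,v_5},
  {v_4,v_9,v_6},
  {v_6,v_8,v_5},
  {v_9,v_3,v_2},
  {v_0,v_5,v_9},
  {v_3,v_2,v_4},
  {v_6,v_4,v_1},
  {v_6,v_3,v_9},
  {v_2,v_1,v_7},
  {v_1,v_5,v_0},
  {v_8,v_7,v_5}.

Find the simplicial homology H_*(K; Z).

H_0 = Z,  H_1 = Z ⊕ Z/2Z,  H_2 = 0.

We work with the vertex ordering v_0 < v_1 < v_2 < v_3 < v_4 < v_5 < v_6 < v_7 < v_8 < v_9. The simplices of K, each written with vertices in increasing order, are:

  0-simplices (10): [v_0], [v_1], [v_2], [v_3], [v_4], [v_5], [v_6], [v_7], [v_8], [v_9]
  1-simplices (30): (30 of them)
  2-simplices (20): (20 of them)

so the chain groups are C_0 ≅ Z^10, C_1 ≅ Z^30, C_2 ≅ Z^20.

Boundary ∂_1: C_1 → C_0 maps an edge to its endpoints' difference, ∂[p,q] = q − p. For instance
  ∂[v_5,v_6] = [v_6] − [v_5].
The resulting 10×30 matrix has rank 9, and its Smith normal form has invariant factors (1,1,1,1,1,1,1,1,1).

The boundary map ∂_2: C_2 → C_1 maps a triangle to the signed sum of its edges. For instance
  ∂[v_0,v_3,v_8] = [v_3,v_8] − [v_0,v_8] + [v_0,v_3],
  ∂[v_4,v_6,v_9] = [v_6,v_9] − [v_4,v_9] + [v_4,v_6].
As a 30×20 matrix over Z this has rank 20, with invariant factors (1,1,1,1,1,1,1,1,1,1,1,1,1,1,1,1,1,1,1,2).

From H_k ≅ ker(∂_k) / im(∂_{k+1}) we obtain:

  H_0: rank C_0 − rank ∂_1 = 10 − 9 = 1, and the invariant factors of ∂_1 are all 1, so H_0 ≅ Z.
  H_1: rank ker ∂_1 − rank ∂_2 = (30 − 9) − 20 = 1, and ∂_2 has invariant factor 2 > 1, so H_1 ≅ Z ⊕ Z/2Z.
  H_2: rank ker ∂_2 − rank ∂_3 = (20 − 20) − 0 = 0, and there is no ∂_3, so H_2 ≅ 0.

As a check, the Euler characteristic is 10 − 30 + 20 = 0, which agrees with 1 − 1 + 0 = 0.
(K is a triangulation of the Klein bottle.)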